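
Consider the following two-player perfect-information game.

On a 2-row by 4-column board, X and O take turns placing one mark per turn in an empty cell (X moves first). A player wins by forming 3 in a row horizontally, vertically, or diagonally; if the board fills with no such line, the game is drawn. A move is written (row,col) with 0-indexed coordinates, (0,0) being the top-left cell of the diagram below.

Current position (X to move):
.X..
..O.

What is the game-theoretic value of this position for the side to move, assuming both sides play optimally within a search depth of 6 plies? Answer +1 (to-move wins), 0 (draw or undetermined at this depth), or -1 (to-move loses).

value(.X../..O., X) = +1

ply 1, X at .X../..O. | (0,0)=+0→XX../..O.; (0,2)=+1→.XX./..O.*; (0,3)=+0→.X.X/..O.; (1,0)=+0→.X../X.O.; (1,1)=+0→.X../.XO.; (1,3)=+0→.X../..OX
ply 2, O at .XX./..O. | (0,0)=-1→OXX./..O.*; (0,3)=-1→.XXO/..O.; (1,0)=-1→.XX./O.O.; (1,1)=-1→.XX./.OO.; (1,3)=-1→.XX./..OO
ply 3, X at OXX./..O. | (0,3)=+1→OXXX/..O.*; (1,0)=+0→OXX./X.O.; (1,1)=+0→OXX./.XO.; (1,3)=+0→OXX./..OX
ply 4: OXXX/..O. is terminal -1 (O); from .X../..O. depth 6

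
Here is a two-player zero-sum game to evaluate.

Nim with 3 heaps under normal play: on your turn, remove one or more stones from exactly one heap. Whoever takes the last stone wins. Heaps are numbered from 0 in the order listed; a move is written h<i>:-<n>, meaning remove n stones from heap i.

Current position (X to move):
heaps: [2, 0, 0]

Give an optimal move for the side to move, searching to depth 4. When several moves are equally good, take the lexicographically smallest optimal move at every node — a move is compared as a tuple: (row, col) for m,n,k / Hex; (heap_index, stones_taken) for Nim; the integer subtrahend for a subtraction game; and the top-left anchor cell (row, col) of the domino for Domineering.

X's best at [(2,0,0)]: h0:-2

[(2,0,0)] X move#1: h0:-1:-1/(1,0,0), h0:-2:+1/(0,0,0)*
[(0,0,0)] end (terminal -1, O#2); searched (2,0,0) to 4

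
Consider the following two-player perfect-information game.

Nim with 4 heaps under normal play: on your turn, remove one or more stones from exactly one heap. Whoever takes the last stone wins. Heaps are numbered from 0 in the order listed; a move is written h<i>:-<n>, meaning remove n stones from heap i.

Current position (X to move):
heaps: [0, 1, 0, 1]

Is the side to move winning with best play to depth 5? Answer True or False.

[(0,1,0,1)] X move#1: h1:-1:-1/(0,0,0,1)*, h3:-1:-1/(0,1,0,0)
[(0,0,0,1)] O move#2: h3:-1:+1/(0,0,0,0)*
[(0,0,0,0)] end (terminal -1, X#3); searched (0,1,0,1) to 5

X winning at [(0,1,0,1)]: False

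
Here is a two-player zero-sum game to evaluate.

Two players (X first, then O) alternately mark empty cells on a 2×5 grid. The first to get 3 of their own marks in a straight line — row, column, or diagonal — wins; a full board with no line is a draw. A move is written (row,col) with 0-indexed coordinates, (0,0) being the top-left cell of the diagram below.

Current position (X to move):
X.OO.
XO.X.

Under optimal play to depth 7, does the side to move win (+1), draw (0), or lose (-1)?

value(X.OO./XO.X., X) = -1

p1 X@[X.OO./XO.X.]: (0,1)[XXOO./XO.X.]-1* (0,4)[X.OOX/XO.X.]-1 (1,2)[X.OO./XOXX.]-1 (1,4)[X.OO./XO.XX]-1
p2 O@[XXOO./XO.X.]: (0,4)[XXOOO/XO.X.]+1* (1,2)[XXOO./XOOX.]+0 (1,4)[XXOO./XO.XO]+0
p3 X@[XXOOO/XO.X.] terminal -1; root [X.OO./XO.X.] d7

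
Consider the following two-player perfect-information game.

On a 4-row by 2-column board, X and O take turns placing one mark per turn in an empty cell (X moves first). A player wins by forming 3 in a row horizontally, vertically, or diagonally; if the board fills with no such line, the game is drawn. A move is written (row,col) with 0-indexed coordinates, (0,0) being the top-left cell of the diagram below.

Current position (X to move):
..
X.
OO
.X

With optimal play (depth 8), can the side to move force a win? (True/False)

ply 1, X at ../X./OO/.X | (0,0)=+0→X./X./OO/.X*; (0,1)=+0→.X/X./OO/.X; (1,1)=+0→../XX/OO/.X; (3,0)=+0→../X./OO/XX
ply 2, O at X./X./OO/.X | (0,1)=+0→XO/X./OO/.X*; (1,1)=+0→X./XO/OO/.X; (3,0)=+0→X./X./OO/OX
ply 3, X at XO/X./OO/.X | (1,1)=+0→XO/XX/OO/.X*; (3,0)=-1→XO/X./OO/XX
ply 4, O at XO/XX/OO/.X | (3,0)=+0→XO/XX/OO/OX*
ply 5: XO/XX/OO/OX is terminal +0 (X); from ../X./OO/.X depth 8

X winning at [../X./OO/.X]: False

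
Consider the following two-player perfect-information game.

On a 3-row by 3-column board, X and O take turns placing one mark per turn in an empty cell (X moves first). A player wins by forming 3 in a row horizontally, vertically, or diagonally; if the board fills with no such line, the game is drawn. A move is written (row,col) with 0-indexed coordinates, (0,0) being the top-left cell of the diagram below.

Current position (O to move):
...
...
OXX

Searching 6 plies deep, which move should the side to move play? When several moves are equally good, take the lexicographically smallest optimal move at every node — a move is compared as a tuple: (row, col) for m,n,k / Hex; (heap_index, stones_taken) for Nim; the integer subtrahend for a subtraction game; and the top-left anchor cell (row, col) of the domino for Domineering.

O's best at [.../.../OXX]: (0,0)

p1 O@[.../.../OXX]: (0,0)[O../.../OXX]+1* (0,1)[.O./.../OXX]+0 (0,2)[..O/.../OXX]-1 (1,0)[.../O../OXX]+1 (1,1)[.../.O./OXX]+0 (1,2)[.../..O/OXX]-1
p2 X@[O../.../OXX]: (0,1)[OX./.../OXX]-1* (0,2)[O.X/.../OXX]-1 (1,0)[O../X../OXX]-1 (1,1)[O../.X./OXX]-1 (1,2)[O../..X/OXX]-1
p3 O@[OX./.../OXX]: (0,2)[OXO/.../OXX]-1 (1,0)[OX./O../OXX]+1* (1,1)[OX./.O./OXX]+1 (1,2)[OX./..O/OXX]-1
p4 X@[OX./O../OXX] terminal -1; root [.../.../OXX] d6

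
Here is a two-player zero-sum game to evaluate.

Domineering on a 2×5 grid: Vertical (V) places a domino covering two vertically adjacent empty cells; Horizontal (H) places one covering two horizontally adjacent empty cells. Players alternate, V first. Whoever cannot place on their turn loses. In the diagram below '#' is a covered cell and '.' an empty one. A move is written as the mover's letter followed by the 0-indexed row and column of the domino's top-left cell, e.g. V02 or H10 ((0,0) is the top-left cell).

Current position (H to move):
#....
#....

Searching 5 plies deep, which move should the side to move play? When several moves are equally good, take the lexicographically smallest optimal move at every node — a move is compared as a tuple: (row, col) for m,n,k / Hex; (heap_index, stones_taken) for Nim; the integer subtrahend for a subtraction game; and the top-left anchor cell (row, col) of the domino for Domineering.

[#..../#....] H move#1: H01:-1/###../#...., H02:+1/#.##./#....*, H03:-1/#..##/#...., H11:-1/#..../###.., H12:+1/#..../#.##., H13:-1/#..../#..##
[#.##./#....] V move#2: V01:-1/####./##...*, V04:-1/#.###/#...#
[####./##...] H move#3: H12:-1/####./####., H13:+1/####./##.##*
[####./##.##] end (terminal -1, V#4); searched #..../#.... to 5

H's best at [#..../#....]: H02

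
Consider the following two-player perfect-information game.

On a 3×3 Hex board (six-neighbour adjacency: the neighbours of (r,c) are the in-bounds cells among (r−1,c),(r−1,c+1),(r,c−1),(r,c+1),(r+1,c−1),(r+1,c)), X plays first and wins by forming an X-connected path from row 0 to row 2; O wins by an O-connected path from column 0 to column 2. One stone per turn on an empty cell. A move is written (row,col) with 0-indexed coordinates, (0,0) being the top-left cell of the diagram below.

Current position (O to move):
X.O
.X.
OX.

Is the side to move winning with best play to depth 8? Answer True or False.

O winning at [X.O/.X./OX.]: False

[X.O/.X./OX.] O move#1: (0,1):-1/XOO/.X./OX.*, (1,0):-1/X.O/OX./OX., (1,2):-1/X.O/.XO/OX., (2,2):-1/X.O/.X./OXO
[XOO/.X./OX.] X move#2: (1,0):+1/XOO/XX./OX.*, (1,2):-1/XOO/.XX/OX., (2,2):-1/XOO/.X./OXX
[XOO/XX./OX.] end (terminal -1, O#3); searched X.O/.X./OX. to 8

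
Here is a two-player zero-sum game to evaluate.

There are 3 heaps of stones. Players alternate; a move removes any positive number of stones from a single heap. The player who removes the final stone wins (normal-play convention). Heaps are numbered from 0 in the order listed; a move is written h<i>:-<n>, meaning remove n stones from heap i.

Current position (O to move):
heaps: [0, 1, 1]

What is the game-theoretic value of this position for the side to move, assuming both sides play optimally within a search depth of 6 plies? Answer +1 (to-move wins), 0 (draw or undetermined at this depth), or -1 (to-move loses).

[(0,1,1)] O move#1: h1:-1:-1/(0,0,1)*, h2:-1:-1/(0,1,0)
[(0,0,1)] X move#2: h2:-1:+1/(0,0,0)*
[(0,0,0)] end (terminal -1, O#3); searched (0,1,1) to 6

value((0,1,1), O) = -1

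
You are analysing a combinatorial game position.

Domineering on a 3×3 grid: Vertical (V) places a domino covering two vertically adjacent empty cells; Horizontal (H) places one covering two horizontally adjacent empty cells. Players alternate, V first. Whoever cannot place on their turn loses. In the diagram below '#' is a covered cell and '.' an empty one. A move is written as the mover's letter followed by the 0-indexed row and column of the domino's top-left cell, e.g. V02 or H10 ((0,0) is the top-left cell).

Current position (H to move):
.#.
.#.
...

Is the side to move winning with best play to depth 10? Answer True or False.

H winning at [.#./.#./...]: False

[.#./.#./...] H move#1: H20:-1/.#./.#./##.*, H21:-1/.#./.#./.##
[.#./.#./##.] V move#2: V00:+1/##./##./##.*, V02:+1/.##/.##/##., V12:+1/.#./.##/###
[##./##./##.] end (terminal -1, H#3); searched .#./.#./... to 10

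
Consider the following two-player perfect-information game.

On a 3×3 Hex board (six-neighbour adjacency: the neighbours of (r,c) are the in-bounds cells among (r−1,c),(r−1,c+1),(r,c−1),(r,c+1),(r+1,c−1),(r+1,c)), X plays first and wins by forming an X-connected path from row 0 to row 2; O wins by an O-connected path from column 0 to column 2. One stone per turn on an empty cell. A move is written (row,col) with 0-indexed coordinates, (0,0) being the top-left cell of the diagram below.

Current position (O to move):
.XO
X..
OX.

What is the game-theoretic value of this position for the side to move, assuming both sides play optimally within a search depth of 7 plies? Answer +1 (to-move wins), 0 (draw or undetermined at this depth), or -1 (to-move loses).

value(.XO/X../OX., O) = +1

[.XO/X../OX.] O move#1: (0,0):-1/OXO/X../OX., (1,1):+1/.XO/XO./OX.*, (1,2):-1/.XO/X.O/OX., (2,2):-1/.XO/X../OXO
[.XO/XO./OX.] end (terminal -1, X#2); searched .XO/X../OX. to 7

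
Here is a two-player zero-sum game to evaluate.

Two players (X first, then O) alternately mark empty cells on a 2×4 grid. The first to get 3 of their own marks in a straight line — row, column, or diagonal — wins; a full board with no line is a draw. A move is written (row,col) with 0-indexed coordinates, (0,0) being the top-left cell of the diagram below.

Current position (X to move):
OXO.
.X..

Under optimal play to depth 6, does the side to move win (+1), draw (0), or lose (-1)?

[OXO./.X..] X move#1: (0,3):+0/OXOX/.X.., (1,0):+0/OXO./XX.., (1,2):+1/OXO./.XX.*, (1,3):+0/OXO./.X.X
[OXO./.XX.] O move#2: (0,3):-1/OXOO/.XX.*, (1,0):-1/OXO./OXX., (1,3):-1/OXO./.XXO
[OXOO/.XX.] X move#3: (1,0):+1/OXOO/XXX.*, (1,3):+1/OXOO/.XXX
[OXOO/XXX.] end (terminal -1, O#4); searched OXO./.X.. to 6

value(OXO./.X.., X) = +1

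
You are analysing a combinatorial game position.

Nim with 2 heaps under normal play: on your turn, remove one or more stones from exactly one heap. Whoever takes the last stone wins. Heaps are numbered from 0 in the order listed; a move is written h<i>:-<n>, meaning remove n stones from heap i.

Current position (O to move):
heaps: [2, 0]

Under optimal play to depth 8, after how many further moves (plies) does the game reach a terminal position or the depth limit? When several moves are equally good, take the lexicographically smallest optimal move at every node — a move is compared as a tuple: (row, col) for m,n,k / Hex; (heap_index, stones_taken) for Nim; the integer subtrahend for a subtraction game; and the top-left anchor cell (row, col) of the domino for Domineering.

ply 1, O at (2,0) | h0:-1=-1→(1,0); h0:-2=+1→(0,0)*
ply 2: (0,0) is terminal -1 (X); from (2,0) depth 8

PV length from [(2,0)]: 1 ply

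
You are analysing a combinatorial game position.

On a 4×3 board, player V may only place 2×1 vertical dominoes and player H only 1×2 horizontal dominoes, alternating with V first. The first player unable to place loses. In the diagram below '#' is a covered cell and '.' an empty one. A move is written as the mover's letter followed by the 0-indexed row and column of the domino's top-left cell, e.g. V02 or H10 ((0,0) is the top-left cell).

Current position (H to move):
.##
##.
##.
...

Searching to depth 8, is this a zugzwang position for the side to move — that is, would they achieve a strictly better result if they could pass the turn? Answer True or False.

ply 1, H at .##/##./##./... | H30=-1→.##/##./##./##.*; H31=-1→.##/##./##./.##
ply 2, V at .##/##./##./##. | V12=+1→.##/###/###/##.*; V22=+1→.##/##./###/###
ply 3: .##/###/###/##. is terminal -1 (H); from .##/##./##./... depth 8
if H skipped the turn, V would face:
~ ply 1, V at .##/##./##./... | V12=-1→.##/###/###/...*; V22=-1→.##/##./###/..#
~ ply 2, H at .##/###/###/... | H30=+1→.##/###/###/##.*; H31=+1→.##/###/###/.##
~ ply 3: .##/###/###/##. is terminal -1 (V); from .##/##./##./... depth 8
compare (H): move=-1 vs pass=+1

zugzwang(.##/##./##./..., H) = True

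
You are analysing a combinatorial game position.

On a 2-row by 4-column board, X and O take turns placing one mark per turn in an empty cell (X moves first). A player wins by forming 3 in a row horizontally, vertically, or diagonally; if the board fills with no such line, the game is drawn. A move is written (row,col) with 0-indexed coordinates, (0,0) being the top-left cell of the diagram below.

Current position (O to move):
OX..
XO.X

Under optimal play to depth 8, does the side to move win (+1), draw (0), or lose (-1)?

p1 O@[OX../XO.X]: (0,2)[OXO./XO.X]+0* (0,3)[OX.O/XO.X]+0 (1,2)[OX../XOOX]+0
p2 X@[OXO./XO.X]: (0,3)[OXOX/XO.X]+0* (1,2)[OXO./XOXX]+0
p3 O@[OXOX/XO.X]: (1,2)[OXOX/XOOX]+0*
p4 X@[OXOX/XOOX] terminal +0; root [OX../XO.X] d8

value(OX../XO.X, O) = 0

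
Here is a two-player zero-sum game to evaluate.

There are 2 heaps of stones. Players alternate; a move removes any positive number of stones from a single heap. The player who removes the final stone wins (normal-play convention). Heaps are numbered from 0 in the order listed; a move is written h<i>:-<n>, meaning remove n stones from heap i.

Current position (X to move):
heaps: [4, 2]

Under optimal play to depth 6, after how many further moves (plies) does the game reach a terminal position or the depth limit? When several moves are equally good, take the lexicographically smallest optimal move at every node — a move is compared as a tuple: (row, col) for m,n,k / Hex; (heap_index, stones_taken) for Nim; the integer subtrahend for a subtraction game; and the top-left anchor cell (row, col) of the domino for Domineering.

PV length from [(4,2)]: 5 plies

ply 1, X at (4,2) | h0:-1=-1→(3,2); h0:-2=+1→(2,2)*; h0:-3=-1→(1,2); h0:-4=-1→(0,2); h1:-1=-1→(4,1); h1:-2=-1→(4,0)
ply 2, O at (2,2) | h0:-1=-1→(1,2)*; h0:-2=-1→(0,2); h1:-1=-1→(2,1); h1:-2=-1→(2,0)
ply 3, X at (1,2) | h0:-1=-1→(0,2); h1:-1=+1→(1,1)*; h1:-2=-1→(1,0)
ply 4, O at (1,1) | h0:-1=-1→(0,1)*; h1:-1=-1→(1,0)
ply 5, X at (0,1) | h1:-1=+1→(0,0)*
ply 6: (0,0) is terminal -1 (O); from (4,2) depth 6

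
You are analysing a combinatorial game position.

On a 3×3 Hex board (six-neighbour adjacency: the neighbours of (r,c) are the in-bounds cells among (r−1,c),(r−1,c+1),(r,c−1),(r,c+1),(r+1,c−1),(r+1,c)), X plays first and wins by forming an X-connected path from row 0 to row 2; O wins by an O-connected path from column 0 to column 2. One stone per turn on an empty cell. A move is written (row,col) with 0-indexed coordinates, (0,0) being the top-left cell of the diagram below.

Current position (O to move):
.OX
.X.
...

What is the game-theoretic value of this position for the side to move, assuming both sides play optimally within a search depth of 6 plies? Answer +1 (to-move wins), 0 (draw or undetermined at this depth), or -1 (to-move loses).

[.OX/.X./...] O move#1: (0,0):-1/OOX/.X./...*, (1,0):-1/.OX/OX./..., (1,2):-1/.OX/.XO/..., (2,0):-1/.OX/.X./O.., (2,1):-1/.OX/.X./.O., (2,2):-1/.OX/.X./..O
[OOX/.X./...] X move#2: (1,0):+1/OOX/XX./...*, (1,2):+1/OOX/.XX/..., (2,0):+1/OOX/.X./X.., (2,1):+1/OOX/.X./.X., (2,2):+1/OOX/.X./..X
[OOX/XX./...] O move#3: (1,2):-1/OOX/XXO/...*, (2,0):-1/OOX/XX./O.., (2,1):-1/OOX/XX./.O., (2,2):-1/OOX/XX./..O
[OOX/XXO/...] X move#4: (2,0):+1/OOX/XXO/X..*, (2,1):+1/OOX/XXO/.X., (2,2):+1/OOX/XXO/..X
[OOX/XXO/X..] end (terminal -1, O#5); searched .OX/.X./... to 6

value(.OX/.X./..., O) = -1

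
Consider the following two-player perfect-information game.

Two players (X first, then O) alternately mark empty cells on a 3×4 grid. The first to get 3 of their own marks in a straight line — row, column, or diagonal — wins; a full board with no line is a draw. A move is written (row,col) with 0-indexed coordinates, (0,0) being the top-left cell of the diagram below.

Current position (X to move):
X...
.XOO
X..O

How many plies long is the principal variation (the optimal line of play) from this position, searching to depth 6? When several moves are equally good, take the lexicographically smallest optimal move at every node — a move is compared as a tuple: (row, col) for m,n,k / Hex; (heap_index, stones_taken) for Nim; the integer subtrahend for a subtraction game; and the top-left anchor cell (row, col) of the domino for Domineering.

PV length from [X.../.XOO/X..O]: 1 ply

p1 X@[X.../.XOO/X..O]: (0,1)[XX../.XOO/X..O]-1 (0,2)[X.X./.XOO/X..O]+1* (0,3)[X..X/.XOO/X..O]-1 (1,0)[X.../XXOO/X..O]+1 (2,1)[X.../.XOO/XX.O]-1 (2,2)[X.../.XOO/X.XO]+1
p2 O@[X.X./.XOO/X..O] terminal -1; root [X.../.XOO/X..O] d6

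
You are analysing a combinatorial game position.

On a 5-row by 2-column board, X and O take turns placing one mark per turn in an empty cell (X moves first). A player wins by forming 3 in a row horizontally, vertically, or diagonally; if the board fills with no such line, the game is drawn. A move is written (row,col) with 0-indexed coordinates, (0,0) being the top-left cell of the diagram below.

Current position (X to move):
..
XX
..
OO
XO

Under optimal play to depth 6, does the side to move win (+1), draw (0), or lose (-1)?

value(../XX/../OO/XO, X) = 0

[../XX/../OO/XO] X move#1: (0,0):-1/X./XX/../OO/XO, (0,1):-1/.X/XX/../OO/XO, (2,0):-1/../XX/X./OO/XO, (2,1):+0/../XX/.X/OO/XO*
[../XX/.X/OO/XO] O move#2: (0,0):-1/O./XX/.X/OO/XO, (0,1):+0/.O/XX/.X/OO/XO*, (2,0):-1/../XX/OX/OO/XO
[.O/XX/.X/OO/XO] X move#3: (0,0):+0/XO/XX/.X/OO/XO*, (2,0):+0/.O/XX/XX/OO/XO
[XO/XX/.X/OO/XO] O move#4: (2,0):+0/XO/XX/OX/OO/XO*
[XO/XX/OX/OO/XO] end (terminal +0, X#5); searched ../XX/../OO/XO to 6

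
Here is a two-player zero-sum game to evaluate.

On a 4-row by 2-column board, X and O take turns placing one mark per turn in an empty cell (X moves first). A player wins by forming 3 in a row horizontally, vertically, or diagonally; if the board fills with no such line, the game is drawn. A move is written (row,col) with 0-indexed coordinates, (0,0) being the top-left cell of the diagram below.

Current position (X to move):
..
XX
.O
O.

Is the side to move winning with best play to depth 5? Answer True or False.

X winning at [../XX/.O/O.]: False

ply 1, X at ../XX/.O/O. | (0,0)=+0→X./XX/.O/O.*; (0,1)=+0→.X/XX/.O/O.; (2,0)=+0→../XX/XO/O.; (3,1)=+0→../XX/.O/OX
ply 2, O at X./XX/.O/O. | (0,1)=-1→XO/XX/.O/O.; (2,0)=+0→X./XX/OO/O.*; (3,1)=-1→X./XX/.O/OO
ply 3, X at X./XX/OO/O. | (0,1)=+0→XX/XX/OO/O.*; (3,1)=+0→X./XX/OO/OX
ply 4, O at XX/XX/OO/O. | (3,1)=+0→XX/XX/OO/OO*
ply 5: XX/XX/OO/OO is terminal +0 (X); from ../XX/.O/O. depth 5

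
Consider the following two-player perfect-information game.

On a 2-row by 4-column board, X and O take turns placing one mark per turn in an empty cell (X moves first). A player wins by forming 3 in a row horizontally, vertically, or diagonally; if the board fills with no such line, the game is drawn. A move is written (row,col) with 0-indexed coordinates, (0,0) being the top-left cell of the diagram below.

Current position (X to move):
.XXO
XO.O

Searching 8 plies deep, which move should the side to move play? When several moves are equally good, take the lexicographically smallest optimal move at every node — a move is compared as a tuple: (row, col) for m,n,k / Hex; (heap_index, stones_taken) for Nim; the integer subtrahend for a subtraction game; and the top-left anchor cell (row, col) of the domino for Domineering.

X's best at [.XXO/XO.O]: (0,0)

[.XXO/XO.O] X move#1: (0,0):+1/XXXO/XO.O*, (1,2):+0/.XXO/XOXO
[XXXO/XO.O] end (terminal -1, O#2); searched .XXO/XO.O to 8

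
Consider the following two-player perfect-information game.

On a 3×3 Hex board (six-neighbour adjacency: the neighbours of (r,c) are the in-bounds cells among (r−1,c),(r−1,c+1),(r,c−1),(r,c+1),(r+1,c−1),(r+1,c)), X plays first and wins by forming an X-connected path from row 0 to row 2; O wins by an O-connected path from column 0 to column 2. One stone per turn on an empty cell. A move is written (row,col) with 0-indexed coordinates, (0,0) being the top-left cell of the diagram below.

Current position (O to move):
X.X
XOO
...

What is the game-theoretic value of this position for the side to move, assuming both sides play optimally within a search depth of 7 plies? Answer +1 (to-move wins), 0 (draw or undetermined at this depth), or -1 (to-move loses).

[X.X/XOO/...] O move#1: (0,1):-1/XOX/XOO/..., (2,0):+1/X.X/XOO/O..*, (2,1):-1/X.X/XOO/.O., (2,2):-1/X.X/XOO/..O
[X.X/XOO/O..] end (terminal -1, X#2); searched X.X/XOO/... to 7

value(X.X/XOO/..., O) = +1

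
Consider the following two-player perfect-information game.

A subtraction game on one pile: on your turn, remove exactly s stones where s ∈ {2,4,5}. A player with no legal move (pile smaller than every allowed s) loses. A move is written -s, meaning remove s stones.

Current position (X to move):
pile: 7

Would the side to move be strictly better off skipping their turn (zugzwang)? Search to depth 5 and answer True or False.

zugzwang(7, X) = True

p1 X@[7]: -2[5]-1* -4[3]-1 -5[2]-1
p2 O@[5]: -2[3]-1 -4[1]+1* -5[0]+1
p3 X@[1] terminal -1; root [7] d5
suppose X passes — search the same position with O to move:
pass> p1 O@[7]: -2[5]-1* -4[3]-1 -5[2]-1
pass> p2 X@[5]: -2[3]-1 -4[1]+1* -5[0]+1
pass> p3 O@[1] terminal -1; root [7] d5
for X: play -1, pass +1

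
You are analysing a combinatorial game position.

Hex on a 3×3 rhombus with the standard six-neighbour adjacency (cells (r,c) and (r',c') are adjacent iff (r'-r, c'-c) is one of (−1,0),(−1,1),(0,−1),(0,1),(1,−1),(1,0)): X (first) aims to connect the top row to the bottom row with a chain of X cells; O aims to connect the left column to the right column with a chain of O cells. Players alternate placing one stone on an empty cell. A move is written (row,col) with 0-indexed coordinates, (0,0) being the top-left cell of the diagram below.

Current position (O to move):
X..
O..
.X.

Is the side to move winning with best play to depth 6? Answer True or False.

[X../O../.X.] O move#1: (0,1):-1/XO./O../.X., (0,2):+1/X.O/O../.X.*, (1,1):+1/X../OO./.X., (1,2):-1/X../O.O/.X., (2,0):-1/X../O../OX., (2,2):-1/X../O../.XO
[X.O/O../.X.] X move#2: (0,1):-1/XXO/O../.X.*, (1,1):-1/X.O/OX./.X., (1,2):-1/X.O/O.X/.X., (2,0):-1/X.O/O../XX., (2,2):-1/X.O/O../.XX
[XXO/O../.X.] O move#3: (1,1):+1/XXO/OO./.X.*, (1,2):-1/XXO/O.O/.X., (2,0):-1/XXO/O../OX., (2,2):-1/XXO/O../.XO
[XXO/OO./.X.] end (terminal -1, X#4); searched X../O../.X. to 6

O winning at [X../O../.X.]: True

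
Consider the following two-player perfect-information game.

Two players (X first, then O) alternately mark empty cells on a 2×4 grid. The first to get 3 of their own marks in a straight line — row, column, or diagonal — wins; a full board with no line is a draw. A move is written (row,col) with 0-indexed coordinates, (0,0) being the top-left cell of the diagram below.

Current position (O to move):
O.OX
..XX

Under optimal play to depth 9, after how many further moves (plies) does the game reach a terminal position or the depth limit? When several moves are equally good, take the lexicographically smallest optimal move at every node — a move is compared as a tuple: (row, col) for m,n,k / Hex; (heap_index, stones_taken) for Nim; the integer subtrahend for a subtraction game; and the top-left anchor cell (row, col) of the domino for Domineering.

[O.OX/..XX] O move#1: (0,1):+1/OOOX/..XX*, (1,0):-1/O.OX/O.XX, (1,1):+0/O.OX/.OXX
[OOOX/..XX] end (terminal -1, X#2); searched O.OX/..XX to 9

PV length from [O.OX/..XX]: 1 ply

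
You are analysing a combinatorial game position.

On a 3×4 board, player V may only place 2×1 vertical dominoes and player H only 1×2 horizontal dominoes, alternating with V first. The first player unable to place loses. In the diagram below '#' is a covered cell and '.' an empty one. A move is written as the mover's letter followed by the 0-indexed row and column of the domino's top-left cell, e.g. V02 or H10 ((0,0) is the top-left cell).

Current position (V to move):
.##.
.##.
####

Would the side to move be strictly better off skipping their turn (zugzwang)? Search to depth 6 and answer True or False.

zugzwang(.##./.##./####, V) = False

ply 1, V at .##./.##./#### | V00=+1→###./###./####*; V03=+1→.###/.###/####
ply 2: ###./###./#### is terminal -1 (H); from .##./.##./#### depth 6
pass branch (H moves first from the same position):
  | ply 1: .##./.##./#### is terminal -1 (H); from .##./.##./#### depth 6
V moving scores +1; V passing scores +1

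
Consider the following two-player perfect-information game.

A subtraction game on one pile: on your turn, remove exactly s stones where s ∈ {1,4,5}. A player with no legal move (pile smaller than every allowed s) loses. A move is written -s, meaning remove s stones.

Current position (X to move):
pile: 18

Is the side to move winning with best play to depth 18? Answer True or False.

X winning at [18]: False

p1 X@[18]: -1[17]-1* -4[14]-1 -5[13]-1
p2 O@[17]: -1[16]+1* -4[13]-1 -5[12]-1
p3 X@[16]: -1[15]-1* -4[12]-1 -5[11]-1
p4 O@[15]: -1[14]-1 -4[11]-1 -5[10]+1*
p5 X@[10]: -1[9]-1* -4[6]-1 -5[5]-1
p6 O@[9]: -1[8]+1* -4[5]-1 -5[4]-1
p7 X@[8]: -1[7]-1* -4[4]-1 -5[3]-1
p8 O@[7]: -1[6]-1 -4[3]-1 -5[2]+1*
p9 X@[2]: -1[1]-1*
p10 O@[1]: -1[0]+1*
p11 X@[0] terminal -1; root [18] d18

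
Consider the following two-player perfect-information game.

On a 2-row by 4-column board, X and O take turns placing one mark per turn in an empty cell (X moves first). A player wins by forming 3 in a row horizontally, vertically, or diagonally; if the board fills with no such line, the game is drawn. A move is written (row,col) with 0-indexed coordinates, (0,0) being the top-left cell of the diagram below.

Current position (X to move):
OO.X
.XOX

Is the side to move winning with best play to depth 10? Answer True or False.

X winning at [OO.X/.XOX]: False

[OO.X/.XOX] X move#1: (0,2):+0/OOXX/.XOX*, (1,0):-1/OO.X/XXOX
[OOXX/.XOX] O move#2: (1,0):+0/OOXX/OXOX*
[OOXX/OXOX] end (terminal +0, X#3); searched OO.X/.XOX to 10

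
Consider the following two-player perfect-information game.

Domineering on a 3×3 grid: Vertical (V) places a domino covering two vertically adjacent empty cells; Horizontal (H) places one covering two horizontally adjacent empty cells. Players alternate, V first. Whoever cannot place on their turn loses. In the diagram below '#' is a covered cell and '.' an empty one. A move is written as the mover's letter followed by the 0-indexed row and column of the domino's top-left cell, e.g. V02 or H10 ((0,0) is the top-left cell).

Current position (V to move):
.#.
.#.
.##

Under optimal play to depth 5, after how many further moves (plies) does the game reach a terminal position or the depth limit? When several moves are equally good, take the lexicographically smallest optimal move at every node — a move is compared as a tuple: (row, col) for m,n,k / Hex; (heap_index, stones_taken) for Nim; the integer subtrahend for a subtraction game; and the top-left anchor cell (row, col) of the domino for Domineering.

PV length from [.#./.#./.##]: 1 ply

[.#./.#./.##] V move#1: V00:+1/##./##./.##*, V02:+1/.##/.##/.##, V10:+1/.#./##./###
[##./##./.##] end (terminal -1, H#2); searched .#./.#./.## to 5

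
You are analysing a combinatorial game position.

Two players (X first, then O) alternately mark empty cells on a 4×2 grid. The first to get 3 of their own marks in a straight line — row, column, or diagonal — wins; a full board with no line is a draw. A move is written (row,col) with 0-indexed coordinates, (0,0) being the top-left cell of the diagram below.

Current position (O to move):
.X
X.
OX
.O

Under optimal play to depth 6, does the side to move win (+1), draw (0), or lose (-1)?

value(.X/X./OX/.O, O) = 0

p1 O@[.X/X./OX/.O]: (0,0)[OX/X./OX/.O]-1 (1,1)[.X/XO/OX/.O]+0* (3,0)[.X/X./OX/OO]-1
p2 X@[.X/XO/OX/.O]: (0,0)[XX/XO/OX/.O]+0* (3,0)[.X/XO/OX/XO]+0
p3 O@[XX/XO/OX/.O]: (3,0)[XX/XO/OX/OO]+0*
p4 X@[XX/XO/OX/OO] terminal +0; root [.X/X./OX/.O] d6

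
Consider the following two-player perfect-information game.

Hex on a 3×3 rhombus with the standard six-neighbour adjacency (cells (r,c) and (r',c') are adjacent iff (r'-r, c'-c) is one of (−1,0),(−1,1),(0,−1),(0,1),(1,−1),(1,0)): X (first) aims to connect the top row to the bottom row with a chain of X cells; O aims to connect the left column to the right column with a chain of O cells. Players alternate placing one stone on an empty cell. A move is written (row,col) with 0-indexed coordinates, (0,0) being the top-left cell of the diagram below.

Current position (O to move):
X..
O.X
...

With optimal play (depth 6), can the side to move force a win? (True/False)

O winning at [X../O.X/...]: True

p1 O@[X../O.X/...]: (0,1)[XO./O.X/...]-1 (0,2)[X.O/O.X/...]+1* (1,1)[X../OOX/...]-1 (2,0)[X../O.X/O..]-1 (2,1)[X../O.X/.O.]-1 (2,2)[X../O.X/..O]-1
p2 X@[X.O/O.X/...]: (0,1)[XXO/O.X/...]-1* (1,1)[X.O/OXX/...]-1 (2,0)[X.O/O.X/X..]-1 (2,1)[X.O/O.X/.X.]-1 (2,2)[X.O/O.X/..X]-1
p3 O@[XXO/O.X/...]: (1,1)[XXO/OOX/...]+1* (2,0)[XXO/O.X/O..]-1 (2,1)[XXO/O.X/.O.]-1 (2,2)[XXO/O.X/..O]-1
p4 X@[XXO/OOX/...] terminal -1; root [X../O.X/...] d6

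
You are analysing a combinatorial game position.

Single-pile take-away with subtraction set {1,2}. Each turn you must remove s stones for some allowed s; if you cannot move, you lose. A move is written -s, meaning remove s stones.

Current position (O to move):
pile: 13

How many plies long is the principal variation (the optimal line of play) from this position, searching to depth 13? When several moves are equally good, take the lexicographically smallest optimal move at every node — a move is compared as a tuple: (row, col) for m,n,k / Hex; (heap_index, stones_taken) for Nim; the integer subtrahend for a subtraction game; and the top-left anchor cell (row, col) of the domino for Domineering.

p1 O@[13]: -1[12]+1* -2[11]-1
p2 X@[12]: -1[11]-1* -2[10]-1
p3 O@[11]: -1[10]-1 -2[9]+1*
p4 X@[9]: -1[8]-1* -2[7]-1
p5 O@[8]: -1[7]-1 -2[6]+1*
p6 X@[6]: -1[5]-1* -2[4]-1
p7 O@[5]: -1[4]-1 -2[3]+1*
p8 X@[3]: -1[2]-1* -2[1]-1
p9 O@[2]: -1[1]-1 -2[0]+1*
p10 X@[0] terminal -1; root [13] d13

PV length from [13]: 9 plies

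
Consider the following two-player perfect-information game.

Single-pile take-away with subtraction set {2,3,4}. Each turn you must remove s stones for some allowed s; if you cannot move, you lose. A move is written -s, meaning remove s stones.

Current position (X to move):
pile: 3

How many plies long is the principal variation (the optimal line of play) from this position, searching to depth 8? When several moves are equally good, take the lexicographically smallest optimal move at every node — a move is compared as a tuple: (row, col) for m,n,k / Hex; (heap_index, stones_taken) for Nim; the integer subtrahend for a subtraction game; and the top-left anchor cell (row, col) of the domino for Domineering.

PV length from [3]: 1 ply

[3] X move#1: -2:+1/1*, -3:+1/0
[1] end (terminal -1, O#2); searched 3 to 8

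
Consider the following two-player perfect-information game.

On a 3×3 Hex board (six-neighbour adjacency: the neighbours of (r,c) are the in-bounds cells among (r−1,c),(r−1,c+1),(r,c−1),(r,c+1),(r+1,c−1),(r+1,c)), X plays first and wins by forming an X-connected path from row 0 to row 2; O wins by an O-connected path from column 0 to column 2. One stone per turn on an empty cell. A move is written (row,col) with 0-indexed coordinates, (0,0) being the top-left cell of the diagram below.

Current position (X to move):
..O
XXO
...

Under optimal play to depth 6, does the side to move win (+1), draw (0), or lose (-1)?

p1 X@[..O/XXO/...]: (0,0)[X.O/XXO/...]+1* (0,1)[.XO/XXO/...]+1 (2,0)[..O/XXO/X..]+1 (2,1)[..O/XXO/.X.]+1 (2,2)[..O/XXO/..X]+1
p2 O@[X.O/XXO/...]: (0,1)[XOO/XXO/...]-1* (2,0)[X.O/XXO/O..]-1 (2,1)[X.O/XXO/.O.]-1 (2,2)[X.O/XXO/..O]-1
p3 X@[XOO/XXO/...]: (2,0)[XOO/XXO/X..]+1* (2,1)[XOO/XXO/.X.]+1 (2,2)[XOO/XXO/..X]+1
p4 O@[XOO/XXO/X..] terminal -1; root [..O/XXO/...] d6

value(..O/XXO/..., X) = +1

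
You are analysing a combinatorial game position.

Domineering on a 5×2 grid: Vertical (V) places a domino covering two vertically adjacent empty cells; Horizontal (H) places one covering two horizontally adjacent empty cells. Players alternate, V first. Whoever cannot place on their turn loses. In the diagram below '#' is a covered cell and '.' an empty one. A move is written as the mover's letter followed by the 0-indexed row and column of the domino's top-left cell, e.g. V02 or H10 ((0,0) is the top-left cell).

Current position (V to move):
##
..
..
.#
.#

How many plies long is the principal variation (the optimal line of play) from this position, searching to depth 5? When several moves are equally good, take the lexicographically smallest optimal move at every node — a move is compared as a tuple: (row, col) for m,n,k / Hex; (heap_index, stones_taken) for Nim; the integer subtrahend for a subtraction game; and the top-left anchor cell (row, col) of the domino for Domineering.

ply 1, V at ##/../../.#/.# | V10=+1→##/#./#./.#/.#*; V11=+1→##/.#/.#/.#/.#; V20=-1→##/../#./##/.#; V30=-1→##/../../##/##
ply 2: ##/#./#./.#/.# is terminal -1 (H); from ##/../../.#/.# depth 5

PV length from [##/../../.#/.#]: 1 ply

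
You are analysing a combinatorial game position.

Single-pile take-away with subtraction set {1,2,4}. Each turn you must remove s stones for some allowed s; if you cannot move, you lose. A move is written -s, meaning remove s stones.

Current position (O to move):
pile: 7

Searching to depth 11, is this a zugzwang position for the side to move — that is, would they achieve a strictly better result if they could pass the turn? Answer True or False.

zugzwang(7, O) = False

[7] O move#1: -1:+1/6*, -2:-1/5, -4:+1/3
[6] X move#2: -1:-1/5*, -2:-1/4, -4:-1/2
[5] O move#3: -1:-1/4, -2:+1/3*, -4:-1/1
[3] X move#4: -1:-1/2*, -2:-1/1
[2] O move#5: -1:-1/1, -2:+1/0*
[0] end (terminal -1, X#6); searched 7 to 11
if O skipped the turn, X would face:
~ [7] X move#1: -1:+1/6*, -2:-1/5, -4:+1/3
~ [6] O move#2: -1:-1/5*, -2:-1/4, -4:-1/2
~ [5] X move#3: -1:-1/4, -2:+1/3*, -4:-1/1
~ [3] O move#4: -1:-1/2*, -2:-1/1
~ [2] X move#5: -1:-1/1, -2:+1/0*
~ [0] end (terminal -1, O#6); searched 7 to 11
compare (O): move=+1 vs pass=-1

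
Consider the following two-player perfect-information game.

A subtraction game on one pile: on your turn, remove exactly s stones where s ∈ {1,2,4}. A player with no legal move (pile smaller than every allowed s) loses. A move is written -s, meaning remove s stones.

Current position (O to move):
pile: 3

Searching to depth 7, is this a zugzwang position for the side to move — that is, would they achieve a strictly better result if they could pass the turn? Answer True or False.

zugzwang(3, O) = True

ply 1, O at 3 | -1=-1→2*; -2=-1→1
ply 2, X at 2 | -1=-1→1; -2=+1→0*
ply 3: 0 is terminal -1 (O); from 3 depth 7
pass branch (X moves first from the same position):
  | ply 1, X at 3 | -1=-1→2*; -2=-1→1
  | ply 2, O at 2 | -1=-1→1; -2=+1→0*
  | ply 3: 0 is terminal -1 (X); from 3 depth 7
O moving scores -1; O passing scores +1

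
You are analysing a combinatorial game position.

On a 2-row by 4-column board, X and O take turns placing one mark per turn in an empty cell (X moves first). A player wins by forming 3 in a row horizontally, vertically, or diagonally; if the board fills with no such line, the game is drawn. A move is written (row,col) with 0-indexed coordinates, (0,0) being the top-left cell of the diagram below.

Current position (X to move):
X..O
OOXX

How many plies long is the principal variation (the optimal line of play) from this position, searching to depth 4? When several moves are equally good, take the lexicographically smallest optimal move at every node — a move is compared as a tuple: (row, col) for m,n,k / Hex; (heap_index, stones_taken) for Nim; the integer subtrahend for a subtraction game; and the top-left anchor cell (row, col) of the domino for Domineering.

ply 1, X at X..O/OOXX | (0,1)=+0→XX.O/OOXX*; (0,2)=+0→X.XO/OOXX
ply 2, O at XX.O/OOXX | (0,2)=+0→XXOO/OOXX*
ply 3: XXOO/OOXX is terminal +0 (X); from X..O/OOXX depth 4

PV length from [X..O/OOXX]: 2 plies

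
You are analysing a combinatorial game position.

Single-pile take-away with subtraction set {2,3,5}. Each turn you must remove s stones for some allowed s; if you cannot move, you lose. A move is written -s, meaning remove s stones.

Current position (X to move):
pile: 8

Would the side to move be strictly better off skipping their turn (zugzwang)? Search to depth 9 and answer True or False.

ply 1, X at 8 | -2=-1→6*; -3=-1→5; -5=-1→3
ply 2, O at 6 | -2=-1→4; -3=-1→3; -5=+1→1*
ply 3: 1 is terminal -1 (X); from 8 depth 9
if X skipped the turn, O would face:
~ ply 1, O at 8 | -2=-1→6*; -3=-1→5; -5=-1→3
~ ply 2, X at 6 | -2=-1→4; -3=-1→3; -5=+1→1*
~ ply 3: 1 is terminal -1 (O); from 8 depth 9
compare (X): move=-1 vs pass=+1

zugzwang(8, X) = True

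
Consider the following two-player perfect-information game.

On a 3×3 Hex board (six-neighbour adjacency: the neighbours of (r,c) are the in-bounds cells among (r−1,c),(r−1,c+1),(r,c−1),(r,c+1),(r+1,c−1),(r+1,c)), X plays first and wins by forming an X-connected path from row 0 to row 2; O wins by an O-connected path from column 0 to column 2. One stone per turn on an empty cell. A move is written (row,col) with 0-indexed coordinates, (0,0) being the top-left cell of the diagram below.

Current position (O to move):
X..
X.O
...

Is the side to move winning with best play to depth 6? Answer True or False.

[X../X.O/...] O move#1: (0,1):-1/XO./X.O/..., (0,2):-1/X.O/X.O/..., (1,1):-1/X../XOO/..., (2,0):+1/X../X.O/O..*, (2,1):-1/X../X.O/.O., (2,2):-1/X../X.O/..O
[X../X.O/O..] X move#2: (0,1):-1/XX./X.O/O..*, (0,2):-1/X.X/X.O/O.., (1,1):-1/X../XXO/O.., (2,1):-1/X../X.O/OX., (2,2):-1/X../X.O/O.X
[XX./X.O/O..] O move#3: (0,2):+1/XXO/X.O/O..*, (1,1):+1/XX./XOO/O.., (2,1):+1/XX./X.O/OO., (2,2):+1/XX./X.O/O.O
[XXO/X.O/O..] X move#4: (1,1):-1/XXO/XXO/O..*, (2,1):-1/XXO/X.O/OX., (2,2):-1/XXO/X.O/O.X
[XXO/XXO/O..] O move#5: (2,1):+1/XXO/XXO/OO.*, (2,2):-1/XXO/XXO/O.O
[XXO/XXO/OO.] end (terminal -1, X#6); searched X../X.O/... to 6

O winning at [X../X.O/...]: True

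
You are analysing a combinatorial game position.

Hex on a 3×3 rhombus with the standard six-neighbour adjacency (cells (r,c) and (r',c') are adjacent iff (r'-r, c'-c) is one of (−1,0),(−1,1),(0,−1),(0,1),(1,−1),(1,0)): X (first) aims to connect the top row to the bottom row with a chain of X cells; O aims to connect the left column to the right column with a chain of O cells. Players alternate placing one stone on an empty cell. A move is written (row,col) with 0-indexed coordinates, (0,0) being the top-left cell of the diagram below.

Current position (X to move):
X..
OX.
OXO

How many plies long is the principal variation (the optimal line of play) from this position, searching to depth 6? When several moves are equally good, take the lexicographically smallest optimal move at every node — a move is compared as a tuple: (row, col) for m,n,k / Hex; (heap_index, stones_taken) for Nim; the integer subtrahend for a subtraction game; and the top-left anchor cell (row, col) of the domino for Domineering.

ply 1, X at X../OX./OXO | (0,1)=+1→XX./OX./OXO*; (0,2)=+1→X.X/OX./OXO; (1,2)=+1→X../OXX/OXO
ply 2: XX./OX./OXO is terminal -1 (O); from X../OX./OXO depth 6

PV length from [X../OX./OXO]: 1 ply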